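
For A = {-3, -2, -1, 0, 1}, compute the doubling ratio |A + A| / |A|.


|A| = 5.
Compute A + A by enumerating all 25 pairs.
A + A = {-6, -5, -4, -3, -2, -1, 0, 1, 2}, so |A + A| = 9.
K = |A + A| / |A| = 9/5 (already in lowest terms) ≈ 1.8000.
Reference: AP of size 5 gives K = 9/5 ≈ 1.8000; a fully generic set of size 5 gives K ≈ 3.0000.

|A| = 5, |A + A| = 9, K = 9/5.


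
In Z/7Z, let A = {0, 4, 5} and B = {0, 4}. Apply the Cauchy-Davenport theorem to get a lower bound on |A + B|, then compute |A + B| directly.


Cauchy-Davenport: |A + B| ≥ min(p, |A| + |B| - 1) for A, B nonempty in Z/pZ.
|A| = 3, |B| = 2, p = 7.
CD lower bound = min(7, 3 + 2 - 1) = min(7, 4) = 4.
Compute A + B mod 7 directly:
a = 0: 0+0=0, 0+4=4
a = 4: 4+0=4, 4+4=1
a = 5: 5+0=5, 5+4=2
A + B = {0, 1, 2, 4, 5}, so |A + B| = 5.
Verify: 5 ≥ 4? Yes ✓.

CD lower bound = 4, actual |A + B| = 5.


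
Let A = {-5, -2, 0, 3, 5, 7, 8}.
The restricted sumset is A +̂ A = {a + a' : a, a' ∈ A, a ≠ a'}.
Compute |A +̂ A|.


Restricted sumset: A +̂ A = {a + a' : a ∈ A, a' ∈ A, a ≠ a'}.
Equivalently, take A + A and drop any sum 2a that is achievable ONLY as a + a for a ∈ A (i.e. sums representable only with equal summands).
Enumerate pairs (a, a') with a < a' (symmetric, so each unordered pair gives one sum; this covers all a ≠ a'):
  -5 + -2 = -7
  -5 + 0 = -5
  -5 + 3 = -2
  -5 + 5 = 0
  -5 + 7 = 2
  -5 + 8 = 3
  -2 + 0 = -2
  -2 + 3 = 1
  -2 + 5 = 3
  -2 + 7 = 5
  -2 + 8 = 6
  0 + 3 = 3
  0 + 5 = 5
  0 + 7 = 7
  0 + 8 = 8
  3 + 5 = 8
  3 + 7 = 10
  3 + 8 = 11
  5 + 7 = 12
  5 + 8 = 13
  7 + 8 = 15
Collected distinct sums: {-7, -5, -2, 0, 1, 2, 3, 5, 6, 7, 8, 10, 11, 12, 13, 15}
|A +̂ A| = 16
(Reference bound: |A +̂ A| ≥ 2|A| - 3 for |A| ≥ 2, with |A| = 7 giving ≥ 11.)

|A +̂ A| = 16


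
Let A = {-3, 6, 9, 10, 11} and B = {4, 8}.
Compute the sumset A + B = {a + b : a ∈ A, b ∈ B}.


A + B = {a + b : a ∈ A, b ∈ B}.
Enumerate all |A|·|B| = 5·2 = 10 pairs (a, b) and collect distinct sums.
a = -3: -3+4=1, -3+8=5
a = 6: 6+4=10, 6+8=14
a = 9: 9+4=13, 9+8=17
a = 10: 10+4=14, 10+8=18
a = 11: 11+4=15, 11+8=19
Collecting distinct sums: A + B = {1, 5, 10, 13, 14, 15, 17, 18, 19}
|A + B| = 9

A + B = {1, 5, 10, 13, 14, 15, 17, 18, 19}


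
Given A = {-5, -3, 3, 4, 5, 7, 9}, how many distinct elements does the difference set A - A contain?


A - A = {a - a' : a, a' ∈ A}; |A| = 7.
Bounds: 2|A|-1 ≤ |A - A| ≤ |A|² - |A| + 1, i.e. 13 ≤ |A - A| ≤ 43.
Note: 0 ∈ A - A always (from a - a). The set is symmetric: if d ∈ A - A then -d ∈ A - A.
Enumerate nonzero differences d = a - a' with a > a' (then include -d):
Positive differences: {1, 2, 3, 4, 5, 6, 7, 8, 9, 10, 12, 14}
Full difference set: {0} ∪ (positive diffs) ∪ (negative diffs).
|A - A| = 1 + 2·12 = 25 (matches direct enumeration: 25).

|A - A| = 25


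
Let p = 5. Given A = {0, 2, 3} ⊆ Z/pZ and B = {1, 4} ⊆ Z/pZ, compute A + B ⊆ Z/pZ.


Work in Z/5Z: reduce every sum a + b modulo 5.
Enumerate all 6 pairs:
a = 0: 0+1=1, 0+4=4
a = 2: 2+1=3, 2+4=1
a = 3: 3+1=4, 3+4=2
Distinct residues collected: {1, 2, 3, 4}
|A + B| = 4 (out of 5 total residues).

A + B = {1, 2, 3, 4}


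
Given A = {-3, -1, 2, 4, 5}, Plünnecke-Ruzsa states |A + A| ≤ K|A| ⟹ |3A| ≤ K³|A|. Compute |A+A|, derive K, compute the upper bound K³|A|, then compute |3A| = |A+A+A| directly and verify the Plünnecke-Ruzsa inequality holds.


|A| = 5.
Step 1: Compute A + A by enumerating all 25 pairs.
A + A = {-6, -4, -2, -1, 1, 2, 3, 4, 6, 7, 8, 9, 10}, so |A + A| = 13.
Step 2: Doubling constant K = |A + A|/|A| = 13/5 = 13/5 ≈ 2.6000.
Step 3: Plünnecke-Ruzsa gives |3A| ≤ K³·|A| = (2.6000)³ · 5 ≈ 87.8800.
Step 4: Compute 3A = A + A + A directly by enumerating all triples (a,b,c) ∈ A³; |3A| = 23.
Step 5: Check 23 ≤ 87.8800? Yes ✓.

K = 13/5, Plünnecke-Ruzsa bound K³|A| ≈ 87.8800, |3A| = 23, inequality holds.


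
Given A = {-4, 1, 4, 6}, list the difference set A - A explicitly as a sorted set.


A - A = {a - a' : a, a' ∈ A}.
Compute a - a' for each ordered pair (a, a'):
a = -4: -4--4=0, -4-1=-5, -4-4=-8, -4-6=-10
a = 1: 1--4=5, 1-1=0, 1-4=-3, 1-6=-5
a = 4: 4--4=8, 4-1=3, 4-4=0, 4-6=-2
a = 6: 6--4=10, 6-1=5, 6-4=2, 6-6=0
Collecting distinct values (and noting 0 appears from a-a):
A - A = {-10, -8, -5, -3, -2, 0, 2, 3, 5, 8, 10}
|A - A| = 11

A - A = {-10, -8, -5, -3, -2, 0, 2, 3, 5, 8, 10}


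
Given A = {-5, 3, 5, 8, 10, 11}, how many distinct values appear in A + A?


A + A = {a + a' : a, a' ∈ A}; |A| = 6.
General bounds: 2|A| - 1 ≤ |A + A| ≤ |A|(|A|+1)/2, i.e. 11 ≤ |A + A| ≤ 21.
Lower bound 2|A|-1 is attained iff A is an arithmetic progression.
Enumerate sums a + a' for a ≤ a' (symmetric, so this suffices):
a = -5: -5+-5=-10, -5+3=-2, -5+5=0, -5+8=3, -5+10=5, -5+11=6
a = 3: 3+3=6, 3+5=8, 3+8=11, 3+10=13, 3+11=14
a = 5: 5+5=10, 5+8=13, 5+10=15, 5+11=16
a = 8: 8+8=16, 8+10=18, 8+11=19
a = 10: 10+10=20, 10+11=21
a = 11: 11+11=22
Distinct sums: {-10, -2, 0, 3, 5, 6, 8, 10, 11, 13, 14, 15, 16, 18, 19, 20, 21, 22}
|A + A| = 18

|A + A| = 18


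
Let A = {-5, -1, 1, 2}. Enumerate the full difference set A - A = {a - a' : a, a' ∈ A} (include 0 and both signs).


A - A = {a - a' : a, a' ∈ A}.
Compute a - a' for each ordered pair (a, a'):
a = -5: -5--5=0, -5--1=-4, -5-1=-6, -5-2=-7
a = -1: -1--5=4, -1--1=0, -1-1=-2, -1-2=-3
a = 1: 1--5=6, 1--1=2, 1-1=0, 1-2=-1
a = 2: 2--5=7, 2--1=3, 2-1=1, 2-2=0
Collecting distinct values (and noting 0 appears from a-a):
A - A = {-7, -6, -4, -3, -2, -1, 0, 1, 2, 3, 4, 6, 7}
|A - A| = 13

A - A = {-7, -6, -4, -3, -2, -1, 0, 1, 2, 3, 4, 6, 7}


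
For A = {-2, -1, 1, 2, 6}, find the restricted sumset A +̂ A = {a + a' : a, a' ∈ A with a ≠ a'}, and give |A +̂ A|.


Restricted sumset: A +̂ A = {a + a' : a ∈ A, a' ∈ A, a ≠ a'}.
Equivalently, take A + A and drop any sum 2a that is achievable ONLY as a + a for a ∈ A (i.e. sums representable only with equal summands).
Enumerate pairs (a, a') with a < a' (symmetric, so each unordered pair gives one sum; this covers all a ≠ a'):
  -2 + -1 = -3
  -2 + 1 = -1
  -2 + 2 = 0
  -2 + 6 = 4
  -1 + 1 = 0
  -1 + 2 = 1
  -1 + 6 = 5
  1 + 2 = 3
  1 + 6 = 7
  2 + 6 = 8
Collected distinct sums: {-3, -1, 0, 1, 3, 4, 5, 7, 8}
|A +̂ A| = 9
(Reference bound: |A +̂ A| ≥ 2|A| - 3 for |A| ≥ 2, with |A| = 5 giving ≥ 7.)

|A +̂ A| = 9


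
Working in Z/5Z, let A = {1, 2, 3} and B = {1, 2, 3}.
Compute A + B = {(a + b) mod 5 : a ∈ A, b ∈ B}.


Work in Z/5Z: reduce every sum a + b modulo 5.
Enumerate all 9 pairs:
a = 1: 1+1=2, 1+2=3, 1+3=4
a = 2: 2+1=3, 2+2=4, 2+3=0
a = 3: 3+1=4, 3+2=0, 3+3=1
Distinct residues collected: {0, 1, 2, 3, 4}
|A + B| = 5 (out of 5 total residues).

A + B = {0, 1, 2, 3, 4}


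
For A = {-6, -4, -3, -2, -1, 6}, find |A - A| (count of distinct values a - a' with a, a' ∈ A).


A - A = {a - a' : a, a' ∈ A}; |A| = 6.
Bounds: 2|A|-1 ≤ |A - A| ≤ |A|² - |A| + 1, i.e. 11 ≤ |A - A| ≤ 31.
Note: 0 ∈ A - A always (from a - a). The set is symmetric: if d ∈ A - A then -d ∈ A - A.
Enumerate nonzero differences d = a - a' with a > a' (then include -d):
Positive differences: {1, 2, 3, 4, 5, 7, 8, 9, 10, 12}
Full difference set: {0} ∪ (positive diffs) ∪ (negative diffs).
|A - A| = 1 + 2·10 = 21 (matches direct enumeration: 21).

|A - A| = 21


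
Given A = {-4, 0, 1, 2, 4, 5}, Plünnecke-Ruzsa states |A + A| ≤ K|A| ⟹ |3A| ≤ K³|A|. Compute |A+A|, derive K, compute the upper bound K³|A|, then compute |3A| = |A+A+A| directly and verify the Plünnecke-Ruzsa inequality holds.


|A| = 6.
Step 1: Compute A + A by enumerating all 36 pairs.
A + A = {-8, -4, -3, -2, 0, 1, 2, 3, 4, 5, 6, 7, 8, 9, 10}, so |A + A| = 15.
Step 2: Doubling constant K = |A + A|/|A| = 15/6 = 15/6 ≈ 2.5000.
Step 3: Plünnecke-Ruzsa gives |3A| ≤ K³·|A| = (2.5000)³ · 6 ≈ 93.7500.
Step 4: Compute 3A = A + A + A directly by enumerating all triples (a,b,c) ∈ A³; |3A| = 24.
Step 5: Check 24 ≤ 93.7500? Yes ✓.

K = 15/6, Plünnecke-Ruzsa bound K³|A| ≈ 93.7500, |3A| = 24, inequality holds.


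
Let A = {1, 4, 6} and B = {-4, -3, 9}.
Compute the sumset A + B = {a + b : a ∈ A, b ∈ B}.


A + B = {a + b : a ∈ A, b ∈ B}.
Enumerate all |A|·|B| = 3·3 = 9 pairs (a, b) and collect distinct sums.
a = 1: 1+-4=-3, 1+-3=-2, 1+9=10
a = 4: 4+-4=0, 4+-3=1, 4+9=13
a = 6: 6+-4=2, 6+-3=3, 6+9=15
Collecting distinct sums: A + B = {-3, -2, 0, 1, 2, 3, 10, 13, 15}
|A + B| = 9

A + B = {-3, -2, 0, 1, 2, 3, 10, 13, 15}


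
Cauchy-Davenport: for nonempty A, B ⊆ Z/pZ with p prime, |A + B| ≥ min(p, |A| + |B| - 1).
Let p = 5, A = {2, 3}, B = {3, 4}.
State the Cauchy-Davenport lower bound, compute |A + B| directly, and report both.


Cauchy-Davenport: |A + B| ≥ min(p, |A| + |B| - 1) for A, B nonempty in Z/pZ.
|A| = 2, |B| = 2, p = 5.
CD lower bound = min(5, 2 + 2 - 1) = min(5, 3) = 3.
Compute A + B mod 5 directly:
a = 2: 2+3=0, 2+4=1
a = 3: 3+3=1, 3+4=2
A + B = {0, 1, 2}, so |A + B| = 3.
Verify: 3 ≥ 3? Yes ✓.

CD lower bound = 3, actual |A + B| = 3.


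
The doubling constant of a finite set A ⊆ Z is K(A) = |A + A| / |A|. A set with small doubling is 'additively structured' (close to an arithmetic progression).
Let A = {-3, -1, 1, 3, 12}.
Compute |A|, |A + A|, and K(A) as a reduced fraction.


|A| = 5.
Compute A + A by enumerating all 25 pairs.
A + A = {-6, -4, -2, 0, 2, 4, 6, 9, 11, 13, 15, 24}, so |A + A| = 12.
K = |A + A| / |A| = 12/5 (already in lowest terms) ≈ 2.4000.
Reference: AP of size 5 gives K = 9/5 ≈ 1.8000; a fully generic set of size 5 gives K ≈ 3.0000.

|A| = 5, |A + A| = 12, K = 12/5.


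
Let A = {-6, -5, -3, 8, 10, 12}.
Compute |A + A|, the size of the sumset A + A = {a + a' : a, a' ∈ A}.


A + A = {a + a' : a, a' ∈ A}; |A| = 6.
General bounds: 2|A| - 1 ≤ |A + A| ≤ |A|(|A|+1)/2, i.e. 11 ≤ |A + A| ≤ 21.
Lower bound 2|A|-1 is attained iff A is an arithmetic progression.
Enumerate sums a + a' for a ≤ a' (symmetric, so this suffices):
a = -6: -6+-6=-12, -6+-5=-11, -6+-3=-9, -6+8=2, -6+10=4, -6+12=6
a = -5: -5+-5=-10, -5+-3=-8, -5+8=3, -5+10=5, -5+12=7
a = -3: -3+-3=-6, -3+8=5, -3+10=7, -3+12=9
a = 8: 8+8=16, 8+10=18, 8+12=20
a = 10: 10+10=20, 10+12=22
a = 12: 12+12=24
Distinct sums: {-12, -11, -10, -9, -8, -6, 2, 3, 4, 5, 6, 7, 9, 16, 18, 20, 22, 24}
|A + A| = 18

|A + A| = 18


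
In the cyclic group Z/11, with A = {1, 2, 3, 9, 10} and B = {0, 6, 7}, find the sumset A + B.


Work in Z/11Z: reduce every sum a + b modulo 11.
Enumerate all 15 pairs:
a = 1: 1+0=1, 1+6=7, 1+7=8
a = 2: 2+0=2, 2+6=8, 2+7=9
a = 3: 3+0=3, 3+6=9, 3+7=10
a = 9: 9+0=9, 9+6=4, 9+7=5
a = 10: 10+0=10, 10+6=5, 10+7=6
Distinct residues collected: {1, 2, 3, 4, 5, 6, 7, 8, 9, 10}
|A + B| = 10 (out of 11 total residues).

A + B = {1, 2, 3, 4, 5, 6, 7, 8, 9, 10}


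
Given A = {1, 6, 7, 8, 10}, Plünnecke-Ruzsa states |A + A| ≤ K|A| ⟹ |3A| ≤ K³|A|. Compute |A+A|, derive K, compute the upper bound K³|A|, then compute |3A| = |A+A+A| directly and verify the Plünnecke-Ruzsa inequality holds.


|A| = 5.
Step 1: Compute A + A by enumerating all 25 pairs.
A + A = {2, 7, 8, 9, 11, 12, 13, 14, 15, 16, 17, 18, 20}, so |A + A| = 13.
Step 2: Doubling constant K = |A + A|/|A| = 13/5 = 13/5 ≈ 2.6000.
Step 3: Plünnecke-Ruzsa gives |3A| ≤ K³·|A| = (2.6000)³ · 5 ≈ 87.8800.
Step 4: Compute 3A = A + A + A directly by enumerating all triples (a,b,c) ∈ A³; |3A| = 22.
Step 5: Check 22 ≤ 87.8800? Yes ✓.

K = 13/5, Plünnecke-Ruzsa bound K³|A| ≈ 87.8800, |3A| = 22, inequality holds.


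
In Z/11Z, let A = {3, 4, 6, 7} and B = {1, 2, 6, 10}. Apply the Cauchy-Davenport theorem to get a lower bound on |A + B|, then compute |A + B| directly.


Cauchy-Davenport: |A + B| ≥ min(p, |A| + |B| - 1) for A, B nonempty in Z/pZ.
|A| = 4, |B| = 4, p = 11.
CD lower bound = min(11, 4 + 4 - 1) = min(11, 7) = 7.
Compute A + B mod 11 directly:
a = 3: 3+1=4, 3+2=5, 3+6=9, 3+10=2
a = 4: 4+1=5, 4+2=6, 4+6=10, 4+10=3
a = 6: 6+1=7, 6+2=8, 6+6=1, 6+10=5
a = 7: 7+1=8, 7+2=9, 7+6=2, 7+10=6
A + B = {1, 2, 3, 4, 5, 6, 7, 8, 9, 10}, so |A + B| = 10.
Verify: 10 ≥ 7? Yes ✓.

CD lower bound = 7, actual |A + B| = 10.


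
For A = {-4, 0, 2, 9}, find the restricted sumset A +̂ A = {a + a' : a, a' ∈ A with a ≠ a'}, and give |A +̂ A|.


Restricted sumset: A +̂ A = {a + a' : a ∈ A, a' ∈ A, a ≠ a'}.
Equivalently, take A + A and drop any sum 2a that is achievable ONLY as a + a for a ∈ A (i.e. sums representable only with equal summands).
Enumerate pairs (a, a') with a < a' (symmetric, so each unordered pair gives one sum; this covers all a ≠ a'):
  -4 + 0 = -4
  -4 + 2 = -2
  -4 + 9 = 5
  0 + 2 = 2
  0 + 9 = 9
  2 + 9 = 11
Collected distinct sums: {-4, -2, 2, 5, 9, 11}
|A +̂ A| = 6
(Reference bound: |A +̂ A| ≥ 2|A| - 3 for |A| ≥ 2, with |A| = 4 giving ≥ 5.)

|A +̂ A| = 6


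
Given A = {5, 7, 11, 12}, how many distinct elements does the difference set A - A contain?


A - A = {a - a' : a, a' ∈ A}; |A| = 4.
Bounds: 2|A|-1 ≤ |A - A| ≤ |A|² - |A| + 1, i.e. 7 ≤ |A - A| ≤ 13.
Note: 0 ∈ A - A always (from a - a). The set is symmetric: if d ∈ A - A then -d ∈ A - A.
Enumerate nonzero differences d = a - a' with a > a' (then include -d):
Positive differences: {1, 2, 4, 5, 6, 7}
Full difference set: {0} ∪ (positive diffs) ∪ (negative diffs).
|A - A| = 1 + 2·6 = 13 (matches direct enumeration: 13).

|A - A| = 13


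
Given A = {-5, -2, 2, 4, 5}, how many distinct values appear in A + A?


A + A = {a + a' : a, a' ∈ A}; |A| = 5.
General bounds: 2|A| - 1 ≤ |A + A| ≤ |A|(|A|+1)/2, i.e. 9 ≤ |A + A| ≤ 15.
Lower bound 2|A|-1 is attained iff A is an arithmetic progression.
Enumerate sums a + a' for a ≤ a' (symmetric, so this suffices):
a = -5: -5+-5=-10, -5+-2=-7, -5+2=-3, -5+4=-1, -5+5=0
a = -2: -2+-2=-4, -2+2=0, -2+4=2, -2+5=3
a = 2: 2+2=4, 2+4=6, 2+5=7
a = 4: 4+4=8, 4+5=9
a = 5: 5+5=10
Distinct sums: {-10, -7, -4, -3, -1, 0, 2, 3, 4, 6, 7, 8, 9, 10}
|A + A| = 14

|A + A| = 14


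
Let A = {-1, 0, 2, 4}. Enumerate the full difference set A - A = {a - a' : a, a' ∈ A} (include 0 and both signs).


A - A = {a - a' : a, a' ∈ A}.
Compute a - a' for each ordered pair (a, a'):
a = -1: -1--1=0, -1-0=-1, -1-2=-3, -1-4=-5
a = 0: 0--1=1, 0-0=0, 0-2=-2, 0-4=-4
a = 2: 2--1=3, 2-0=2, 2-2=0, 2-4=-2
a = 4: 4--1=5, 4-0=4, 4-2=2, 4-4=0
Collecting distinct values (and noting 0 appears from a-a):
A - A = {-5, -4, -3, -2, -1, 0, 1, 2, 3, 4, 5}
|A - A| = 11

A - A = {-5, -4, -3, -2, -1, 0, 1, 2, 3, 4, 5}


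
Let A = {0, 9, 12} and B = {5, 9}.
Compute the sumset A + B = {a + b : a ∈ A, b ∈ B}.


A + B = {a + b : a ∈ A, b ∈ B}.
Enumerate all |A|·|B| = 3·2 = 6 pairs (a, b) and collect distinct sums.
a = 0: 0+5=5, 0+9=9
a = 9: 9+5=14, 9+9=18
a = 12: 12+5=17, 12+9=21
Collecting distinct sums: A + B = {5, 9, 14, 17, 18, 21}
|A + B| = 6

A + B = {5, 9, 14, 17, 18, 21}


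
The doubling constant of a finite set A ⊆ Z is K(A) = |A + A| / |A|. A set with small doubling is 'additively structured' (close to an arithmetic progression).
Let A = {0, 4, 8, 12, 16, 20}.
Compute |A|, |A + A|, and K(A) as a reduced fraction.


|A| = 6.
Compute A + A by enumerating all 36 pairs.
A + A = {0, 4, 8, 12, 16, 20, 24, 28, 32, 36, 40}, so |A + A| = 11.
K = |A + A| / |A| = 11/6 (already in lowest terms) ≈ 1.8333.
Reference: AP of size 6 gives K = 11/6 ≈ 1.8333; a fully generic set of size 6 gives K ≈ 3.5000.

|A| = 6, |A + A| = 11, K = 11/6.


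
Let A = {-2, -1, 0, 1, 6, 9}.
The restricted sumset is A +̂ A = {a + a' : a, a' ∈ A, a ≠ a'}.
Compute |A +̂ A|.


Restricted sumset: A +̂ A = {a + a' : a ∈ A, a' ∈ A, a ≠ a'}.
Equivalently, take A + A and drop any sum 2a that is achievable ONLY as a + a for a ∈ A (i.e. sums representable only with equal summands).
Enumerate pairs (a, a') with a < a' (symmetric, so each unordered pair gives one sum; this covers all a ≠ a'):
  -2 + -1 = -3
  -2 + 0 = -2
  -2 + 1 = -1
  -2 + 6 = 4
  -2 + 9 = 7
  -1 + 0 = -1
  -1 + 1 = 0
  -1 + 6 = 5
  -1 + 9 = 8
  0 + 1 = 1
  0 + 6 = 6
  0 + 9 = 9
  1 + 6 = 7
  1 + 9 = 10
  6 + 9 = 15
Collected distinct sums: {-3, -2, -1, 0, 1, 4, 5, 6, 7, 8, 9, 10, 15}
|A +̂ A| = 13
(Reference bound: |A +̂ A| ≥ 2|A| - 3 for |A| ≥ 2, with |A| = 6 giving ≥ 9.)

|A +̂ A| = 13


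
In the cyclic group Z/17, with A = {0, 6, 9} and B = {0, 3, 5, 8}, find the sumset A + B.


Work in Z/17Z: reduce every sum a + b modulo 17.
Enumerate all 12 pairs:
a = 0: 0+0=0, 0+3=3, 0+5=5, 0+8=8
a = 6: 6+0=6, 6+3=9, 6+5=11, 6+8=14
a = 9: 9+0=9, 9+3=12, 9+5=14, 9+8=0
Distinct residues collected: {0, 3, 5, 6, 8, 9, 11, 12, 14}
|A + B| = 9 (out of 17 total residues).

A + B = {0, 3, 5, 6, 8, 9, 11, 12, 14}


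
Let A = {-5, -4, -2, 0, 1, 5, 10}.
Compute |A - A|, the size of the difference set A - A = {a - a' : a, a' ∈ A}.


A - A = {a - a' : a, a' ∈ A}; |A| = 7.
Bounds: 2|A|-1 ≤ |A - A| ≤ |A|² - |A| + 1, i.e. 13 ≤ |A - A| ≤ 43.
Note: 0 ∈ A - A always (from a - a). The set is symmetric: if d ∈ A - A then -d ∈ A - A.
Enumerate nonzero differences d = a - a' with a > a' (then include -d):
Positive differences: {1, 2, 3, 4, 5, 6, 7, 9, 10, 12, 14, 15}
Full difference set: {0} ∪ (positive diffs) ∪ (negative diffs).
|A - A| = 1 + 2·12 = 25 (matches direct enumeration: 25).

|A - A| = 25


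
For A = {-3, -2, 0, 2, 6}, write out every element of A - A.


A - A = {a - a' : a, a' ∈ A}.
Compute a - a' for each ordered pair (a, a'):
a = -3: -3--3=0, -3--2=-1, -3-0=-3, -3-2=-5, -3-6=-9
a = -2: -2--3=1, -2--2=0, -2-0=-2, -2-2=-4, -2-6=-8
a = 0: 0--3=3, 0--2=2, 0-0=0, 0-2=-2, 0-6=-6
a = 2: 2--3=5, 2--2=4, 2-0=2, 2-2=0, 2-6=-4
a = 6: 6--3=9, 6--2=8, 6-0=6, 6-2=4, 6-6=0
Collecting distinct values (and noting 0 appears from a-a):
A - A = {-9, -8, -6, -5, -4, -3, -2, -1, 0, 1, 2, 3, 4, 5, 6, 8, 9}
|A - A| = 17

A - A = {-9, -8, -6, -5, -4, -3, -2, -1, 0, 1, 2, 3, 4, 5, 6, 8, 9}


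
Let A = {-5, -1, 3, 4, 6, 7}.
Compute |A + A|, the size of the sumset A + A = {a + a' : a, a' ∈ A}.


A + A = {a + a' : a, a' ∈ A}; |A| = 6.
General bounds: 2|A| - 1 ≤ |A + A| ≤ |A|(|A|+1)/2, i.e. 11 ≤ |A + A| ≤ 21.
Lower bound 2|A|-1 is attained iff A is an arithmetic progression.
Enumerate sums a + a' for a ≤ a' (symmetric, so this suffices):
a = -5: -5+-5=-10, -5+-1=-6, -5+3=-2, -5+4=-1, -5+6=1, -5+7=2
a = -1: -1+-1=-2, -1+3=2, -1+4=3, -1+6=5, -1+7=6
a = 3: 3+3=6, 3+4=7, 3+6=9, 3+7=10
a = 4: 4+4=8, 4+6=10, 4+7=11
a = 6: 6+6=12, 6+7=13
a = 7: 7+7=14
Distinct sums: {-10, -6, -2, -1, 1, 2, 3, 5, 6, 7, 8, 9, 10, 11, 12, 13, 14}
|A + A| = 17

|A + A| = 17


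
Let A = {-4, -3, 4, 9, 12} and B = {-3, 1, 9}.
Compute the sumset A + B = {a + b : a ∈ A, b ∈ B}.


A + B = {a + b : a ∈ A, b ∈ B}.
Enumerate all |A|·|B| = 5·3 = 15 pairs (a, b) and collect distinct sums.
a = -4: -4+-3=-7, -4+1=-3, -4+9=5
a = -3: -3+-3=-6, -3+1=-2, -3+9=6
a = 4: 4+-3=1, 4+1=5, 4+9=13
a = 9: 9+-3=6, 9+1=10, 9+9=18
a = 12: 12+-3=9, 12+1=13, 12+9=21
Collecting distinct sums: A + B = {-7, -6, -3, -2, 1, 5, 6, 9, 10, 13, 18, 21}
|A + B| = 12

A + B = {-7, -6, -3, -2, 1, 5, 6, 9, 10, 13, 18, 21}


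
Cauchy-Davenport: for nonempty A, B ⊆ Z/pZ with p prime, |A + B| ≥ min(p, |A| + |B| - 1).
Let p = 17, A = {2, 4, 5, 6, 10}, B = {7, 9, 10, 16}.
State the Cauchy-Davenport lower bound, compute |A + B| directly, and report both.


Cauchy-Davenport: |A + B| ≥ min(p, |A| + |B| - 1) for A, B nonempty in Z/pZ.
|A| = 5, |B| = 4, p = 17.
CD lower bound = min(17, 5 + 4 - 1) = min(17, 8) = 8.
Compute A + B mod 17 directly:
a = 2: 2+7=9, 2+9=11, 2+10=12, 2+16=1
a = 4: 4+7=11, 4+9=13, 4+10=14, 4+16=3
a = 5: 5+7=12, 5+9=14, 5+10=15, 5+16=4
a = 6: 6+7=13, 6+9=15, 6+10=16, 6+16=5
a = 10: 10+7=0, 10+9=2, 10+10=3, 10+16=9
A + B = {0, 1, 2, 3, 4, 5, 9, 11, 12, 13, 14, 15, 16}, so |A + B| = 13.
Verify: 13 ≥ 8? Yes ✓.

CD lower bound = 8, actual |A + B| = 13.


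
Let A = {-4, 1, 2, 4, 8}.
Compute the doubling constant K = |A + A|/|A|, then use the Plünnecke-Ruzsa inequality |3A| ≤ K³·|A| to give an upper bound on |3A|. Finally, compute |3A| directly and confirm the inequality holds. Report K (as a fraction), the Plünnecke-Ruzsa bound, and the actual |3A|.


|A| = 5.
Step 1: Compute A + A by enumerating all 25 pairs.
A + A = {-8, -3, -2, 0, 2, 3, 4, 5, 6, 8, 9, 10, 12, 16}, so |A + A| = 14.
Step 2: Doubling constant K = |A + A|/|A| = 14/5 = 14/5 ≈ 2.8000.
Step 3: Plünnecke-Ruzsa gives |3A| ≤ K³·|A| = (2.8000)³ · 5 ≈ 109.7600.
Step 4: Compute 3A = A + A + A directly by enumerating all triples (a,b,c) ∈ A³; |3A| = 26.
Step 5: Check 26 ≤ 109.7600? Yes ✓.

K = 14/5, Plünnecke-Ruzsa bound K³|A| ≈ 109.7600, |3A| = 26, inequality holds.


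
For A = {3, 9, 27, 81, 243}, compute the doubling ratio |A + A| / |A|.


|A| = 5.
Compute A + A by enumerating all 25 pairs.
A + A = {6, 12, 18, 30, 36, 54, 84, 90, 108, 162, 246, 252, 270, 324, 486}, so |A + A| = 15.
K = |A + A| / |A| = 15/5 = 3/1 ≈ 3.0000.
Reference: AP of size 5 gives K = 9/5 ≈ 1.8000; a fully generic set of size 5 gives K ≈ 3.0000.

|A| = 5, |A + A| = 15, K = 15/5 = 3/1.


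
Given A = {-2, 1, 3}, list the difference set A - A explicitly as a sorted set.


A - A = {a - a' : a, a' ∈ A}.
Compute a - a' for each ordered pair (a, a'):
a = -2: -2--2=0, -2-1=-3, -2-3=-5
a = 1: 1--2=3, 1-1=0, 1-3=-2
a = 3: 3--2=5, 3-1=2, 3-3=0
Collecting distinct values (and noting 0 appears from a-a):
A - A = {-5, -3, -2, 0, 2, 3, 5}
|A - A| = 7

A - A = {-5, -3, -2, 0, 2, 3, 5}


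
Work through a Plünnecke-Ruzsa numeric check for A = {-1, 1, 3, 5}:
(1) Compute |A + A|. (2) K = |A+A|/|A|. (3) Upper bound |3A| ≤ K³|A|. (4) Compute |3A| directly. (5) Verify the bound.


|A| = 4.
Step 1: Compute A + A by enumerating all 16 pairs.
A + A = {-2, 0, 2, 4, 6, 8, 10}, so |A + A| = 7.
Step 2: Doubling constant K = |A + A|/|A| = 7/4 = 7/4 ≈ 1.7500.
Step 3: Plünnecke-Ruzsa gives |3A| ≤ K³·|A| = (1.7500)³ · 4 ≈ 21.4375.
Step 4: Compute 3A = A + A + A directly by enumerating all triples (a,b,c) ∈ A³; |3A| = 10.
Step 5: Check 10 ≤ 21.4375? Yes ✓.

K = 7/4, Plünnecke-Ruzsa bound K³|A| ≈ 21.4375, |3A| = 10, inequality holds.


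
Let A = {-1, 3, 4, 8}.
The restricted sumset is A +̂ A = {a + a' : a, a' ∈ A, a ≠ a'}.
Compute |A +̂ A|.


Restricted sumset: A +̂ A = {a + a' : a ∈ A, a' ∈ A, a ≠ a'}.
Equivalently, take A + A and drop any sum 2a that is achievable ONLY as a + a for a ∈ A (i.e. sums representable only with equal summands).
Enumerate pairs (a, a') with a < a' (symmetric, so each unordered pair gives one sum; this covers all a ≠ a'):
  -1 + 3 = 2
  -1 + 4 = 3
  -1 + 8 = 7
  3 + 4 = 7
  3 + 8 = 11
  4 + 8 = 12
Collected distinct sums: {2, 3, 7, 11, 12}
|A +̂ A| = 5
(Reference bound: |A +̂ A| ≥ 2|A| - 3 for |A| ≥ 2, with |A| = 4 giving ≥ 5.)

|A +̂ A| = 5


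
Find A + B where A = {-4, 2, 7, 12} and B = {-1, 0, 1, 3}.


A + B = {a + b : a ∈ A, b ∈ B}.
Enumerate all |A|·|B| = 4·4 = 16 pairs (a, b) and collect distinct sums.
a = -4: -4+-1=-5, -4+0=-4, -4+1=-3, -4+3=-1
a = 2: 2+-1=1, 2+0=2, 2+1=3, 2+3=5
a = 7: 7+-1=6, 7+0=7, 7+1=8, 7+3=10
a = 12: 12+-1=11, 12+0=12, 12+1=13, 12+3=15
Collecting distinct sums: A + B = {-5, -4, -3, -1, 1, 2, 3, 5, 6, 7, 8, 10, 11, 12, 13, 15}
|A + B| = 16

A + B = {-5, -4, -3, -1, 1, 2, 3, 5, 6, 7, 8, 10, 11, 12, 13, 15}


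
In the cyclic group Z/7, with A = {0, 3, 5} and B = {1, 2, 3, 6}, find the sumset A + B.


Work in Z/7Z: reduce every sum a + b modulo 7.
Enumerate all 12 pairs:
a = 0: 0+1=1, 0+2=2, 0+3=3, 0+6=6
a = 3: 3+1=4, 3+2=5, 3+3=6, 3+6=2
a = 5: 5+1=6, 5+2=0, 5+3=1, 5+6=4
Distinct residues collected: {0, 1, 2, 3, 4, 5, 6}
|A + B| = 7 (out of 7 total residues).

A + B = {0, 1, 2, 3, 4, 5, 6}


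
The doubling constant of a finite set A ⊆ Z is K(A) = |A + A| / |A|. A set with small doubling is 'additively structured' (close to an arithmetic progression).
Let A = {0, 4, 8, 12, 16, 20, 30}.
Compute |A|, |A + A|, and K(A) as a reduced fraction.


|A| = 7.
Compute A + A by enumerating all 49 pairs.
A + A = {0, 4, 8, 12, 16, 20, 24, 28, 30, 32, 34, 36, 38, 40, 42, 46, 50, 60}, so |A + A| = 18.
K = |A + A| / |A| = 18/7 (already in lowest terms) ≈ 2.5714.
Reference: AP of size 7 gives K = 13/7 ≈ 1.8571; a fully generic set of size 7 gives K ≈ 4.0000.

|A| = 7, |A + A| = 18, K = 18/7.


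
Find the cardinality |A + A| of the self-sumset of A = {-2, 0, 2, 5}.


A + A = {a + a' : a, a' ∈ A}; |A| = 4.
General bounds: 2|A| - 1 ≤ |A + A| ≤ |A|(|A|+1)/2, i.e. 7 ≤ |A + A| ≤ 10.
Lower bound 2|A|-1 is attained iff A is an arithmetic progression.
Enumerate sums a + a' for a ≤ a' (symmetric, so this suffices):
a = -2: -2+-2=-4, -2+0=-2, -2+2=0, -2+5=3
a = 0: 0+0=0, 0+2=2, 0+5=5
a = 2: 2+2=4, 2+5=7
a = 5: 5+5=10
Distinct sums: {-4, -2, 0, 2, 3, 4, 5, 7, 10}
|A + A| = 9

|A + A| = 9


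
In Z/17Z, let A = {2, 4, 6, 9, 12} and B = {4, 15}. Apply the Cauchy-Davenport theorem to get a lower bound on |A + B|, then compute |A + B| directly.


Cauchy-Davenport: |A + B| ≥ min(p, |A| + |B| - 1) for A, B nonempty in Z/pZ.
|A| = 5, |B| = 2, p = 17.
CD lower bound = min(17, 5 + 2 - 1) = min(17, 6) = 6.
Compute A + B mod 17 directly:
a = 2: 2+4=6, 2+15=0
a = 4: 4+4=8, 4+15=2
a = 6: 6+4=10, 6+15=4
a = 9: 9+4=13, 9+15=7
a = 12: 12+4=16, 12+15=10
A + B = {0, 2, 4, 6, 7, 8, 10, 13, 16}, so |A + B| = 9.
Verify: 9 ≥ 6? Yes ✓.

CD lower bound = 6, actual |A + B| = 9.


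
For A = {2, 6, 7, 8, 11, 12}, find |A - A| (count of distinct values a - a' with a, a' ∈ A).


A - A = {a - a' : a, a' ∈ A}; |A| = 6.
Bounds: 2|A|-1 ≤ |A - A| ≤ |A|² - |A| + 1, i.e. 11 ≤ |A - A| ≤ 31.
Note: 0 ∈ A - A always (from a - a). The set is symmetric: if d ∈ A - A then -d ∈ A - A.
Enumerate nonzero differences d = a - a' with a > a' (then include -d):
Positive differences: {1, 2, 3, 4, 5, 6, 9, 10}
Full difference set: {0} ∪ (positive diffs) ∪ (negative diffs).
|A - A| = 1 + 2·8 = 17 (matches direct enumeration: 17).

|A - A| = 17


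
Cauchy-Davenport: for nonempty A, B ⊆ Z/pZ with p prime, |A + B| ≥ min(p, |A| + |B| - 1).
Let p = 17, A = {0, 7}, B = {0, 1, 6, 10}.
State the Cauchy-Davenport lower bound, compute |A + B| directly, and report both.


Cauchy-Davenport: |A + B| ≥ min(p, |A| + |B| - 1) for A, B nonempty in Z/pZ.
|A| = 2, |B| = 4, p = 17.
CD lower bound = min(17, 2 + 4 - 1) = min(17, 5) = 5.
Compute A + B mod 17 directly:
a = 0: 0+0=0, 0+1=1, 0+6=6, 0+10=10
a = 7: 7+0=7, 7+1=8, 7+6=13, 7+10=0
A + B = {0, 1, 6, 7, 8, 10, 13}, so |A + B| = 7.
Verify: 7 ≥ 5? Yes ✓.

CD lower bound = 5, actual |A + B| = 7.


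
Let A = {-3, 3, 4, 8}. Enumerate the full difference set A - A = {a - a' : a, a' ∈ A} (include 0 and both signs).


A - A = {a - a' : a, a' ∈ A}.
Compute a - a' for each ordered pair (a, a'):
a = -3: -3--3=0, -3-3=-6, -3-4=-7, -3-8=-11
a = 3: 3--3=6, 3-3=0, 3-4=-1, 3-8=-5
a = 4: 4--3=7, 4-3=1, 4-4=0, 4-8=-4
a = 8: 8--3=11, 8-3=5, 8-4=4, 8-8=0
Collecting distinct values (and noting 0 appears from a-a):
A - A = {-11, -7, -6, -5, -4, -1, 0, 1, 4, 5, 6, 7, 11}
|A - A| = 13

A - A = {-11, -7, -6, -5, -4, -1, 0, 1, 4, 5, 6, 7, 11}


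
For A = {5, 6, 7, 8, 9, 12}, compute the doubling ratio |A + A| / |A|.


|A| = 6.
Compute A + A by enumerating all 36 pairs.
A + A = {10, 11, 12, 13, 14, 15, 16, 17, 18, 19, 20, 21, 24}, so |A + A| = 13.
K = |A + A| / |A| = 13/6 (already in lowest terms) ≈ 2.1667.
Reference: AP of size 6 gives K = 11/6 ≈ 1.8333; a fully generic set of size 6 gives K ≈ 3.5000.

|A| = 6, |A + A| = 13, K = 13/6.


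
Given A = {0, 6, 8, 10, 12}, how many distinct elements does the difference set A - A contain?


A - A = {a - a' : a, a' ∈ A}; |A| = 5.
Bounds: 2|A|-1 ≤ |A - A| ≤ |A|² - |A| + 1, i.e. 9 ≤ |A - A| ≤ 21.
Note: 0 ∈ A - A always (from a - a). The set is symmetric: if d ∈ A - A then -d ∈ A - A.
Enumerate nonzero differences d = a - a' with a > a' (then include -d):
Positive differences: {2, 4, 6, 8, 10, 12}
Full difference set: {0} ∪ (positive diffs) ∪ (negative diffs).
|A - A| = 1 + 2·6 = 13 (matches direct enumeration: 13).

|A - A| = 13


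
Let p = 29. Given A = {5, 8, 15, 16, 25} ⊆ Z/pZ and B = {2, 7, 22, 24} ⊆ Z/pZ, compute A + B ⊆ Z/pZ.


Work in Z/29Z: reduce every sum a + b modulo 29.
Enumerate all 20 pairs:
a = 5: 5+2=7, 5+7=12, 5+22=27, 5+24=0
a = 8: 8+2=10, 8+7=15, 8+22=1, 8+24=3
a = 15: 15+2=17, 15+7=22, 15+22=8, 15+24=10
a = 16: 16+2=18, 16+7=23, 16+22=9, 16+24=11
a = 25: 25+2=27, 25+7=3, 25+22=18, 25+24=20
Distinct residues collected: {0, 1, 3, 7, 8, 9, 10, 11, 12, 15, 17, 18, 20, 22, 23, 27}
|A + B| = 16 (out of 29 total residues).

A + B = {0, 1, 3, 7, 8, 9, 10, 11, 12, 15, 17, 18, 20, 22, 23, 27}


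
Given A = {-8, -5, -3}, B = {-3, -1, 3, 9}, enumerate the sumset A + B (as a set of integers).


A + B = {a + b : a ∈ A, b ∈ B}.
Enumerate all |A|·|B| = 3·4 = 12 pairs (a, b) and collect distinct sums.
a = -8: -8+-3=-11, -8+-1=-9, -8+3=-5, -8+9=1
a = -5: -5+-3=-8, -5+-1=-6, -5+3=-2, -5+9=4
a = -3: -3+-3=-6, -3+-1=-4, -3+3=0, -3+9=6
Collecting distinct sums: A + B = {-11, -9, -8, -6, -5, -4, -2, 0, 1, 4, 6}
|A + B| = 11

A + B = {-11, -9, -8, -6, -5, -4, -2, 0, 1, 4, 6}


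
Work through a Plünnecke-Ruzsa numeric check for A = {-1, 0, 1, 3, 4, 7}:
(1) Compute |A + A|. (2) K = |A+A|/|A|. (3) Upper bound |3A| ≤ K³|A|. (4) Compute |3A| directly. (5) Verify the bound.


|A| = 6.
Step 1: Compute A + A by enumerating all 36 pairs.
A + A = {-2, -1, 0, 1, 2, 3, 4, 5, 6, 7, 8, 10, 11, 14}, so |A + A| = 14.
Step 2: Doubling constant K = |A + A|/|A| = 14/6 = 14/6 ≈ 2.3333.
Step 3: Plünnecke-Ruzsa gives |3A| ≤ K³·|A| = (2.3333)³ · 6 ≈ 76.2222.
Step 4: Compute 3A = A + A + A directly by enumerating all triples (a,b,c) ∈ A³; |3A| = 22.
Step 5: Check 22 ≤ 76.2222? Yes ✓.

K = 14/6, Plünnecke-Ruzsa bound K³|A| ≈ 76.2222, |3A| = 22, inequality holds.


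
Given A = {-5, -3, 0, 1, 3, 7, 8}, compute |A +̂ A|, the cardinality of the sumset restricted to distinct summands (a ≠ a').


Restricted sumset: A +̂ A = {a + a' : a ∈ A, a' ∈ A, a ≠ a'}.
Equivalently, take A + A and drop any sum 2a that is achievable ONLY as a + a for a ∈ A (i.e. sums representable only with equal summands).
Enumerate pairs (a, a') with a < a' (symmetric, so each unordered pair gives one sum; this covers all a ≠ a'):
  -5 + -3 = -8
  -5 + 0 = -5
  -5 + 1 = -4
  -5 + 3 = -2
  -5 + 7 = 2
  -5 + 8 = 3
  -3 + 0 = -3
  -3 + 1 = -2
  -3 + 3 = 0
  -3 + 7 = 4
  -3 + 8 = 5
  0 + 1 = 1
  0 + 3 = 3
  0 + 7 = 7
  0 + 8 = 8
  1 + 3 = 4
  1 + 7 = 8
  1 + 8 = 9
  3 + 7 = 10
  3 + 8 = 11
  7 + 8 = 15
Collected distinct sums: {-8, -5, -4, -3, -2, 0, 1, 2, 3, 4, 5, 7, 8, 9, 10, 11, 15}
|A +̂ A| = 17
(Reference bound: |A +̂ A| ≥ 2|A| - 3 for |A| ≥ 2, with |A| = 7 giving ≥ 11.)

|A +̂ A| = 17


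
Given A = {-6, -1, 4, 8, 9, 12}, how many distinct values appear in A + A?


A + A = {a + a' : a, a' ∈ A}; |A| = 6.
General bounds: 2|A| - 1 ≤ |A + A| ≤ |A|(|A|+1)/2, i.e. 11 ≤ |A + A| ≤ 21.
Lower bound 2|A|-1 is attained iff A is an arithmetic progression.
Enumerate sums a + a' for a ≤ a' (symmetric, so this suffices):
a = -6: -6+-6=-12, -6+-1=-7, -6+4=-2, -6+8=2, -6+9=3, -6+12=6
a = -1: -1+-1=-2, -1+4=3, -1+8=7, -1+9=8, -1+12=11
a = 4: 4+4=8, 4+8=12, 4+9=13, 4+12=16
a = 8: 8+8=16, 8+9=17, 8+12=20
a = 9: 9+9=18, 9+12=21
a = 12: 12+12=24
Distinct sums: {-12, -7, -2, 2, 3, 6, 7, 8, 11, 12, 13, 16, 17, 18, 20, 21, 24}
|A + A| = 17

|A + A| = 17


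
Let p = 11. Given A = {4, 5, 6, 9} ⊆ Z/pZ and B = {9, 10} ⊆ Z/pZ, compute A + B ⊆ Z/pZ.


Work in Z/11Z: reduce every sum a + b modulo 11.
Enumerate all 8 pairs:
a = 4: 4+9=2, 4+10=3
a = 5: 5+9=3, 5+10=4
a = 6: 6+9=4, 6+10=5
a = 9: 9+9=7, 9+10=8
Distinct residues collected: {2, 3, 4, 5, 7, 8}
|A + B| = 6 (out of 11 total residues).

A + B = {2, 3, 4, 5, 7, 8}


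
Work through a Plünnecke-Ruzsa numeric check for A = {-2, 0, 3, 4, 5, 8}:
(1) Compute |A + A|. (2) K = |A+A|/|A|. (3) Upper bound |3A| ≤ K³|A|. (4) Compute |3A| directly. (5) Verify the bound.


|A| = 6.
Step 1: Compute A + A by enumerating all 36 pairs.
A + A = {-4, -2, 0, 1, 2, 3, 4, 5, 6, 7, 8, 9, 10, 11, 12, 13, 16}, so |A + A| = 17.
Step 2: Doubling constant K = |A + A|/|A| = 17/6 = 17/6 ≈ 2.8333.
Step 3: Plünnecke-Ruzsa gives |3A| ≤ K³·|A| = (2.8333)³ · 6 ≈ 136.4722.
Step 4: Compute 3A = A + A + A directly by enumerating all triples (a,b,c) ∈ A³; |3A| = 27.
Step 5: Check 27 ≤ 136.4722? Yes ✓.

K = 17/6, Plünnecke-Ruzsa bound K³|A| ≈ 136.4722, |3A| = 27, inequality holds.


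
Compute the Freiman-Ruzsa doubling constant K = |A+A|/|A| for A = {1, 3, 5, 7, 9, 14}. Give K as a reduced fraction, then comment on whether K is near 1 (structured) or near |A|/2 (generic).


|A| = 6.
Compute A + A by enumerating all 36 pairs.
A + A = {2, 4, 6, 8, 10, 12, 14, 15, 16, 17, 18, 19, 21, 23, 28}, so |A + A| = 15.
K = |A + A| / |A| = 15/6 = 5/2 ≈ 2.5000.
Reference: AP of size 6 gives K = 11/6 ≈ 1.8333; a fully generic set of size 6 gives K ≈ 3.5000.

|A| = 6, |A + A| = 15, K = 15/6 = 5/2.


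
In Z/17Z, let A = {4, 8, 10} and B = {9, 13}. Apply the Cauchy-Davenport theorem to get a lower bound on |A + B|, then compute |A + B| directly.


Cauchy-Davenport: |A + B| ≥ min(p, |A| + |B| - 1) for A, B nonempty in Z/pZ.
|A| = 3, |B| = 2, p = 17.
CD lower bound = min(17, 3 + 2 - 1) = min(17, 4) = 4.
Compute A + B mod 17 directly:
a = 4: 4+9=13, 4+13=0
a = 8: 8+9=0, 8+13=4
a = 10: 10+9=2, 10+13=6
A + B = {0, 2, 4, 6, 13}, so |A + B| = 5.
Verify: 5 ≥ 4? Yes ✓.

CD lower bound = 4, actual |A + B| = 5.


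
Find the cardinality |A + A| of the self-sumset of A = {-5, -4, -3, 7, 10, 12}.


A + A = {a + a' : a, a' ∈ A}; |A| = 6.
General bounds: 2|A| - 1 ≤ |A + A| ≤ |A|(|A|+1)/2, i.e. 11 ≤ |A + A| ≤ 21.
Lower bound 2|A|-1 is attained iff A is an arithmetic progression.
Enumerate sums a + a' for a ≤ a' (symmetric, so this suffices):
a = -5: -5+-5=-10, -5+-4=-9, -5+-3=-8, -5+7=2, -5+10=5, -5+12=7
a = -4: -4+-4=-8, -4+-3=-7, -4+7=3, -4+10=6, -4+12=8
a = -3: -3+-3=-6, -3+7=4, -3+10=7, -3+12=9
a = 7: 7+7=14, 7+10=17, 7+12=19
a = 10: 10+10=20, 10+12=22
a = 12: 12+12=24
Distinct sums: {-10, -9, -8, -7, -6, 2, 3, 4, 5, 6, 7, 8, 9, 14, 17, 19, 20, 22, 24}
|A + A| = 19

|A + A| = 19


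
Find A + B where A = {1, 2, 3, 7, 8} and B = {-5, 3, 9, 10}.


A + B = {a + b : a ∈ A, b ∈ B}.
Enumerate all |A|·|B| = 5·4 = 20 pairs (a, b) and collect distinct sums.
a = 1: 1+-5=-4, 1+3=4, 1+9=10, 1+10=11
a = 2: 2+-5=-3, 2+3=5, 2+9=11, 2+10=12
a = 3: 3+-5=-2, 3+3=6, 3+9=12, 3+10=13
a = 7: 7+-5=2, 7+3=10, 7+9=16, 7+10=17
a = 8: 8+-5=3, 8+3=11, 8+9=17, 8+10=18
Collecting distinct sums: A + B = {-4, -3, -2, 2, 3, 4, 5, 6, 10, 11, 12, 13, 16, 17, 18}
|A + B| = 15

A + B = {-4, -3, -2, 2, 3, 4, 5, 6, 10, 11, 12, 13, 16, 17, 18}


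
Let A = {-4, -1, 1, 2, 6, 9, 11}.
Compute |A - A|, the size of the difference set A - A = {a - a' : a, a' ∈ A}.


A - A = {a - a' : a, a' ∈ A}; |A| = 7.
Bounds: 2|A|-1 ≤ |A - A| ≤ |A|² - |A| + 1, i.e. 13 ≤ |A - A| ≤ 43.
Note: 0 ∈ A - A always (from a - a). The set is symmetric: if d ∈ A - A then -d ∈ A - A.
Enumerate nonzero differences d = a - a' with a > a' (then include -d):
Positive differences: {1, 2, 3, 4, 5, 6, 7, 8, 9, 10, 12, 13, 15}
Full difference set: {0} ∪ (positive diffs) ∪ (negative diffs).
|A - A| = 1 + 2·13 = 27 (matches direct enumeration: 27).

|A - A| = 27


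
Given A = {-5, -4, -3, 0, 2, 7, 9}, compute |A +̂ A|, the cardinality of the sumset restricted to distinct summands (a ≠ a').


Restricted sumset: A +̂ A = {a + a' : a ∈ A, a' ∈ A, a ≠ a'}.
Equivalently, take A + A and drop any sum 2a that is achievable ONLY as a + a for a ∈ A (i.e. sums representable only with equal summands).
Enumerate pairs (a, a') with a < a' (symmetric, so each unordered pair gives one sum; this covers all a ≠ a'):
  -5 + -4 = -9
  -5 + -3 = -8
  -5 + 0 = -5
  -5 + 2 = -3
  -5 + 7 = 2
  -5 + 9 = 4
  -4 + -3 = -7
  -4 + 0 = -4
  -4 + 2 = -2
  -4 + 7 = 3
  -4 + 9 = 5
  -3 + 0 = -3
  -3 + 2 = -1
  -3 + 7 = 4
  -3 + 9 = 6
  0 + 2 = 2
  0 + 7 = 7
  0 + 9 = 9
  2 + 7 = 9
  2 + 9 = 11
  7 + 9 = 16
Collected distinct sums: {-9, -8, -7, -5, -4, -3, -2, -1, 2, 3, 4, 5, 6, 7, 9, 11, 16}
|A +̂ A| = 17
(Reference bound: |A +̂ A| ≥ 2|A| - 3 for |A| ≥ 2, with |A| = 7 giving ≥ 11.)

|A +̂ A| = 17


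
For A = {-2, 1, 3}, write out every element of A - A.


A - A = {a - a' : a, a' ∈ A}.
Compute a - a' for each ordered pair (a, a'):
a = -2: -2--2=0, -2-1=-3, -2-3=-5
a = 1: 1--2=3, 1-1=0, 1-3=-2
a = 3: 3--2=5, 3-1=2, 3-3=0
Collecting distinct values (and noting 0 appears from a-a):
A - A = {-5, -3, -2, 0, 2, 3, 5}
|A - A| = 7

A - A = {-5, -3, -2, 0, 2, 3, 5}


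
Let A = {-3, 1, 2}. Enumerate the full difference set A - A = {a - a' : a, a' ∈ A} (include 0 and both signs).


A - A = {a - a' : a, a' ∈ A}.
Compute a - a' for each ordered pair (a, a'):
a = -3: -3--3=0, -3-1=-4, -3-2=-5
a = 1: 1--3=4, 1-1=0, 1-2=-1
a = 2: 2--3=5, 2-1=1, 2-2=0
Collecting distinct values (and noting 0 appears from a-a):
A - A = {-5, -4, -1, 0, 1, 4, 5}
|A - A| = 7

A - A = {-5, -4, -1, 0, 1, 4, 5}


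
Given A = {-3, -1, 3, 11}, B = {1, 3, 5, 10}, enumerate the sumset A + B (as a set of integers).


A + B = {a + b : a ∈ A, b ∈ B}.
Enumerate all |A|·|B| = 4·4 = 16 pairs (a, b) and collect distinct sums.
a = -3: -3+1=-2, -3+3=0, -3+5=2, -3+10=7
a = -1: -1+1=0, -1+3=2, -1+5=4, -1+10=9
a = 3: 3+1=4, 3+3=6, 3+5=8, 3+10=13
a = 11: 11+1=12, 11+3=14, 11+5=16, 11+10=21
Collecting distinct sums: A + B = {-2, 0, 2, 4, 6, 7, 8, 9, 12, 13, 14, 16, 21}
|A + B| = 13

A + B = {-2, 0, 2, 4, 6, 7, 8, 9, 12, 13, 14, 16, 21}


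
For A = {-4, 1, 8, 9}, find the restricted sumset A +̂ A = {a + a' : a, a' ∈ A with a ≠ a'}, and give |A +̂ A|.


Restricted sumset: A +̂ A = {a + a' : a ∈ A, a' ∈ A, a ≠ a'}.
Equivalently, take A + A and drop any sum 2a that is achievable ONLY as a + a for a ∈ A (i.e. sums representable only with equal summands).
Enumerate pairs (a, a') with a < a' (symmetric, so each unordered pair gives one sum; this covers all a ≠ a'):
  -4 + 1 = -3
  -4 + 8 = 4
  -4 + 9 = 5
  1 + 8 = 9
  1 + 9 = 10
  8 + 9 = 17
Collected distinct sums: {-3, 4, 5, 9, 10, 17}
|A +̂ A| = 6
(Reference bound: |A +̂ A| ≥ 2|A| - 3 for |A| ≥ 2, with |A| = 4 giving ≥ 5.)

|A +̂ A| = 6


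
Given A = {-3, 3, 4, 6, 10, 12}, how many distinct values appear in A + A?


A + A = {a + a' : a, a' ∈ A}; |A| = 6.
General bounds: 2|A| - 1 ≤ |A + A| ≤ |A|(|A|+1)/2, i.e. 11 ≤ |A + A| ≤ 21.
Lower bound 2|A|-1 is attained iff A is an arithmetic progression.
Enumerate sums a + a' for a ≤ a' (symmetric, so this suffices):
a = -3: -3+-3=-6, -3+3=0, -3+4=1, -3+6=3, -3+10=7, -3+12=9
a = 3: 3+3=6, 3+4=7, 3+6=9, 3+10=13, 3+12=15
a = 4: 4+4=8, 4+6=10, 4+10=14, 4+12=16
a = 6: 6+6=12, 6+10=16, 6+12=18
a = 10: 10+10=20, 10+12=22
a = 12: 12+12=24
Distinct sums: {-6, 0, 1, 3, 6, 7, 8, 9, 10, 12, 13, 14, 15, 16, 18, 20, 22, 24}
|A + A| = 18

|A + A| = 18


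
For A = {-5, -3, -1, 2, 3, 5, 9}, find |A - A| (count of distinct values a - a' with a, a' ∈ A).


A - A = {a - a' : a, a' ∈ A}; |A| = 7.
Bounds: 2|A|-1 ≤ |A - A| ≤ |A|² - |A| + 1, i.e. 13 ≤ |A - A| ≤ 43.
Note: 0 ∈ A - A always (from a - a). The set is symmetric: if d ∈ A - A then -d ∈ A - A.
Enumerate nonzero differences d = a - a' with a > a' (then include -d):
Positive differences: {1, 2, 3, 4, 5, 6, 7, 8, 10, 12, 14}
Full difference set: {0} ∪ (positive diffs) ∪ (negative diffs).
|A - A| = 1 + 2·11 = 23 (matches direct enumeration: 23).

|A - A| = 23


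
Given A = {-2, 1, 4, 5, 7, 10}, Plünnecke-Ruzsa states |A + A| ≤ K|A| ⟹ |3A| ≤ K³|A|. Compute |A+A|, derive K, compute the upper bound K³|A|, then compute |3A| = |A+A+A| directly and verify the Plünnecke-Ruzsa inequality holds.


|A| = 6.
Step 1: Compute A + A by enumerating all 36 pairs.
A + A = {-4, -1, 2, 3, 5, 6, 8, 9, 10, 11, 12, 14, 15, 17, 20}, so |A + A| = 15.
Step 2: Doubling constant K = |A + A|/|A| = 15/6 = 15/6 ≈ 2.5000.
Step 3: Plünnecke-Ruzsa gives |3A| ≤ K³·|A| = (2.5000)³ · 6 ≈ 93.7500.
Step 4: Compute 3A = A + A + A directly by enumerating all triples (a,b,c) ∈ A³; |3A| = 27.
Step 5: Check 27 ≤ 93.7500? Yes ✓.

K = 15/6, Plünnecke-Ruzsa bound K³|A| ≈ 93.7500, |3A| = 27, inequality holds.
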